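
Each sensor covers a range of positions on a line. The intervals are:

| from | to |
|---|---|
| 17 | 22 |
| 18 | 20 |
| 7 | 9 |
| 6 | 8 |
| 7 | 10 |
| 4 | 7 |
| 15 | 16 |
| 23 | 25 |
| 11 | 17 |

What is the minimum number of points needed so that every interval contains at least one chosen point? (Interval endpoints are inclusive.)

By right end: [4,7]  [6,8]  [7,9]  [7,10]  [15,16]  [11,17]  [18,20]  [17,22]  [23,25]
[4,7] uncovered → point at 7; [15,16] uncovered → point at 16; [18,20] uncovered → point at 20; [23,25] uncovered → point at 25.
Points: 7, 16, 20, 25 (4 total).

4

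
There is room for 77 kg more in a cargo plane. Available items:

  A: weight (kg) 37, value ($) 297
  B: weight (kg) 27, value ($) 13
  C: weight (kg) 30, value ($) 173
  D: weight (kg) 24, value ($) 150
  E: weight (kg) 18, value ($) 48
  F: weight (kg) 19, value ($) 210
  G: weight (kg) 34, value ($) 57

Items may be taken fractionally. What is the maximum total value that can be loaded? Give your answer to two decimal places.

638.25

Order: F (210/19=11.05) > A (297/37=8.03) > D (150/24=6.25) > C (173/30=5.77) > E (48/18=2.67) > G (57/34=1.68) > B (13/27=0.48)
Fill: take F (19 @ 210) → take A (37 @ 297) → take 21/24 of D → 131.25; 77/77 used.
Total value = 638.25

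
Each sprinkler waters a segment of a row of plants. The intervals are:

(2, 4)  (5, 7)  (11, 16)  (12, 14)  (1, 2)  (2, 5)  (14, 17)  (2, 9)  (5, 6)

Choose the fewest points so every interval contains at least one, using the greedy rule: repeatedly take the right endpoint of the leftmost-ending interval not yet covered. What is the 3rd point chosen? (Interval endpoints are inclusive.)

Sort by right endpoint; whenever an interval is uncovered, place a point at its right end.
By right end: [1,2]  [2,4]  [2,5]  [5,6]  [5,7]  [2,9]  [12,14]  [11,16]  [14,17]
[1,2] uncovered → point at 2; [5,6] uncovered → point at 6; [12,14] uncovered → point at 14.
Points: 2, 6, 14 (3 total).

14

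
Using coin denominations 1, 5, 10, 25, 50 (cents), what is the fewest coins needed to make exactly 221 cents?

7

Greedy: take as many of the largest coin as possible, then repeat with the remainder.
221 − 4×50→21 − 2×10→1 − 1×1→0
Total coins = 4 + 2 + 1 = 7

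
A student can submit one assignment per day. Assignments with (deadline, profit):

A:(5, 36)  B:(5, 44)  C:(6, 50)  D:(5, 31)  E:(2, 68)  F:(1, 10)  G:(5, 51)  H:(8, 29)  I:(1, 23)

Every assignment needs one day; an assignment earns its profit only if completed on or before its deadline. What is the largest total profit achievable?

309

By profit: E(d2,68), G(d5,51), C(d6,50), B(d5,44), A(d5,36), D(d5,31), H(d8,29), I(d1,23), F(d1,10)
E→slot 2; G→slot 5; C→slot 6; B→slot 4; A→slot 3; D→slot 1; H→slot 8; I skipped; F skipped.
Profit = 31 + 68 + 36 + 44 + 51 + 50 + 29 = 309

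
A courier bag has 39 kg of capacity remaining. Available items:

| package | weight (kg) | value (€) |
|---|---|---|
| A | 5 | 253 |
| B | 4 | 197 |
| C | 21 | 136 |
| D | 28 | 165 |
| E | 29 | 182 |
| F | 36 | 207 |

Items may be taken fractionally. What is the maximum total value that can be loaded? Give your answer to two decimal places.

Greedy by value/weight ratio, highest first.
Ratios (sorted): A 50.60, B 49.25, C 6.48, E 6.28, D 5.89, F 5.75
take A (5 @ 253); take B (4 @ 197); take C (21 @ 136); take 9/29 of E → 56.48. Capacity used 39/39.
Total value = 642.48

642.48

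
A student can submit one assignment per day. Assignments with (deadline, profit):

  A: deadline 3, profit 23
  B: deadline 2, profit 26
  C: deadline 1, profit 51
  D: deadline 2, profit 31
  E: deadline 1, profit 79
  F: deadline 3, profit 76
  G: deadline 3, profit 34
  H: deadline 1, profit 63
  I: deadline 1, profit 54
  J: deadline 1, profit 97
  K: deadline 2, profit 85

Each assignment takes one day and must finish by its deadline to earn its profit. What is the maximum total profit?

Sort by profit descending; place each in the latest free slot ≤ its deadline.
Profit order: J=97 K=85 E=79 F=76 H=63 I=54 C=51 G=34 D=31 B=26 A=23
Assign: J→slot 1, K→slot 2, E skipped, F→slot 3, H skipped, I skipped, C skipped, G skipped, D skipped, B skipped, A skipped.
Slots: [1:J] [2:K] [3:F]
Profit = 97 + 85 + 76 = 258

258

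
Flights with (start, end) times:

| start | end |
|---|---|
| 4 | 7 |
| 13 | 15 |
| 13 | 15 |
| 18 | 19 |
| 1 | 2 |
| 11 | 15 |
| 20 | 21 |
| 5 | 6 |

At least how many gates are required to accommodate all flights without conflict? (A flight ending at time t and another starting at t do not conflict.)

3

The answer is the maximum number of intervals overlapping at any instant.
starts: [1, 4, 5, 11, 13, 13, 18, 20]
ends:   [2, 6, 7, 15, 15, 15, 19, 21]
s1→1 e2→0 s4→1 s5→2 e6→1 e7→0 s11→1 s13→2 s13→3  — peak 3.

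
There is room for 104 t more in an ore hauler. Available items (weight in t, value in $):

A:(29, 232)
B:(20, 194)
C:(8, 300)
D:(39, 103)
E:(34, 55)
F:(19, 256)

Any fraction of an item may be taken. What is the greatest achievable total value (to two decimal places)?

1055.95

Ratios (sorted): C 37.50, F 13.47, B 9.70, A 8.00, D 2.64, E 1.62
take C (8 @ 300); take F (19 @ 256); take B (20 @ 194); take A (29 @ 232); take 28/39 of D → 73.95. Capacity used 104/104.
Total value = 1055.95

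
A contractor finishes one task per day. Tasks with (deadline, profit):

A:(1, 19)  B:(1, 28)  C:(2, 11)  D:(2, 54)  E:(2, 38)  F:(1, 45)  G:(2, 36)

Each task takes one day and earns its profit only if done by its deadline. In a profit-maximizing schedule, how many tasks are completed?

Sort by profit descending; place each in the latest free slot ≤ its deadline.
By profit: D(d2,54), F(d1,45), E(d2,38), G(d2,36), B(d1,28), A(d1,19), C(d2,11)
D→slot 2; F→slot 1; E skipped; G skipped; B skipped; A skipped; C skipped.
2 of 7 scheduled.

2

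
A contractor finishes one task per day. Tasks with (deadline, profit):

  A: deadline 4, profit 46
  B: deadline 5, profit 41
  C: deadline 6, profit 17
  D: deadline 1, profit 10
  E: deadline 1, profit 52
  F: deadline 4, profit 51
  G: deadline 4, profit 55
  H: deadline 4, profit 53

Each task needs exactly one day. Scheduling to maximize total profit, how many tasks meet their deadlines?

Sort by profit descending; place each in the latest free slot ≤ its deadline.
By profit: G(d4,55), H(d4,53), E(d1,52), F(d4,51), A(d4,46), B(d5,41), C(d6,17), D(d1,10)
G→slot 4; H→slot 3; E→slot 1; F→slot 2; A skipped; B→slot 5; C→slot 6; D skipped.
6 of 8 scheduled.

6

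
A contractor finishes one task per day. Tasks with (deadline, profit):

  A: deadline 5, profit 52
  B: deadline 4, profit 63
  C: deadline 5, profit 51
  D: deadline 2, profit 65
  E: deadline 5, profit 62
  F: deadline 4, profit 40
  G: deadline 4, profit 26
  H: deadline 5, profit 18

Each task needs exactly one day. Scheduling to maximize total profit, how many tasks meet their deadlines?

5

Sort by profit descending; place each in the latest free slot ≤ its deadline.
By profit: D(d2,65), B(d4,63), E(d5,62), A(d5,52), C(d5,51), F(d4,40), G(d4,26), H(d5,18)
D→slot 2; B→slot 4; E→slot 5; A→slot 3; C→slot 1; F skipped; G skipped; H skipped.
5 of 8 scheduled.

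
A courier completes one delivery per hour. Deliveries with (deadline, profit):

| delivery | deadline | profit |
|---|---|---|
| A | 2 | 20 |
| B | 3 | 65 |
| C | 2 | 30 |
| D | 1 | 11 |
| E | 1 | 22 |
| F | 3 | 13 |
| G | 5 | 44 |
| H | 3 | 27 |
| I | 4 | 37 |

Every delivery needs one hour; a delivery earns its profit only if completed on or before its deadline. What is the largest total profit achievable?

By profit: B(d3,65), G(d5,44), I(d4,37), C(d2,30), H(d3,27), E(d1,22), A(d2,20), F(d3,13), D(d1,11)
B→slot 3; G→slot 5; I→slot 4; C→slot 2; H→slot 1; E skipped; A skipped; F skipped; D skipped.
Profit = 27 + 30 + 65 + 37 + 44 = 203

203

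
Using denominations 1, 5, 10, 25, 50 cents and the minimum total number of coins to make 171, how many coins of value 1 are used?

171 = 3×50 + 2×10 + 1×1
Count of 1: 1

1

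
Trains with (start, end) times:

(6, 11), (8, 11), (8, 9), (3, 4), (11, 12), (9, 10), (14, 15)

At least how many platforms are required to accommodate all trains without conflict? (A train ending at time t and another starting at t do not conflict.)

3

starts: [3, 6, 8, 8, 9, 11, 14]
ends:   [4, 9, 10, 11, 11, 12, 15]
s3→1 e4→0 s6→1 s8→2 s8→3  — peak 3.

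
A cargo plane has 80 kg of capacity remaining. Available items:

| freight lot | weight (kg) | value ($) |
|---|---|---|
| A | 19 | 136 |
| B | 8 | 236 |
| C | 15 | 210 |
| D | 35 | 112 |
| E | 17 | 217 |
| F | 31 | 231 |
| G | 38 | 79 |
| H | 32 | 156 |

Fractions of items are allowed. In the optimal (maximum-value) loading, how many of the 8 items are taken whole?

4

Greedy by value/weight ratio, highest first.
Order: B (236/8=29.50) > C (210/15=14.00) > E (217/17=12.76) > F (231/31=7.45) > A (136/19=7.16) > H (156/32=4.88) > D (112/35=3.20) > G (79/38=2.08)
Fill: take B (8 @ 236) → take C (15 @ 210) → take E (17 @ 217) → take F (31 @ 231) → take 9/19 of A → 64.42; 80/80 used.
4 item(s) taken whole; one partial (take 9/19 of A).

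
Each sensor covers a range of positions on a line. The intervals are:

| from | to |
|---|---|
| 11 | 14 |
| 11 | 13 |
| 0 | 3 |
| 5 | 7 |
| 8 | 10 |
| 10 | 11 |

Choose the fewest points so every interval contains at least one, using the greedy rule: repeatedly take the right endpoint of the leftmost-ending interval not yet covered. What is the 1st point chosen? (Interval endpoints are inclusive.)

Sorted: [0,3] [5,7] [8,10] [10,11] [11,13] [11,14]
{[0,3]} hit by 3; {[5,7]} hit by 7; {[8,10],[10,11]} hit by 10; {[11,13],[11,14]} hit by 13.
Points: 3, 7, 10, 13 (4 total).

3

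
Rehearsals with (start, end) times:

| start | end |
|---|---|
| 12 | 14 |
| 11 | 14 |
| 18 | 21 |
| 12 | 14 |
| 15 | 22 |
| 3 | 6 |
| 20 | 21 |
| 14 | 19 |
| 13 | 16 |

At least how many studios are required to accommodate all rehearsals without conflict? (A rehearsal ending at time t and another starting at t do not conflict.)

4

The answer is the maximum number of intervals overlapping at any instant.
starts: [3, 11, 12, 12, 13, 14, 15, 18, 20]
ends:   [6, 14, 14, 14, 16, 19, 21, 21, 22]
s3→1 e6→0 s11→1 s12→2 s12→3 s13→4  — peak 4.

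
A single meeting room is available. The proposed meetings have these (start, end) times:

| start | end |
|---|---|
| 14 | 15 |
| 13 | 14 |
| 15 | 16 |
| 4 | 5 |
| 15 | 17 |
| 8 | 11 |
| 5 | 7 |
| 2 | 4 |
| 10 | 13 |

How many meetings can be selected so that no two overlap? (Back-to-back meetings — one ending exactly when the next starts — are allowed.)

7

Order by finish time; keep every interval that doesn't clash with the previous kept one.
Sorted by end: (2,4)  (4,5)  (5,7)  (8,11)  (10,13)  (13,14)  (14,15)  (15,16)  (15,17)
take (2,4); take (4,5); take (5,7); take (8,11); skip (10,13); take (13,14); take (14,15); take (15,16); skip (15,17).
Selected 7 meetings.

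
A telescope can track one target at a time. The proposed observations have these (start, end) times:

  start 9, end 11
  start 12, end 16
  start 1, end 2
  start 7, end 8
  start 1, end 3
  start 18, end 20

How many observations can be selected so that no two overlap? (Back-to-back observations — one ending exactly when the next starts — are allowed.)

Sort by end time and greedily take each interval whose start is ≥ the last chosen end.
Sorted by end: (1,2)  (1,3)  (7,8)  (9,11)  (12,16)  (18,20)
take (1,2); take (7,8); take (9,11); take (12,16); take (18,20).
Selected 5 observations.

5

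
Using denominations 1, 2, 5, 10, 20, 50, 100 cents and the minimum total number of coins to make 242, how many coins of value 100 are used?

242 − 2×100→42 − 2×20→2 − 1×2→0
Count of 100: 2

2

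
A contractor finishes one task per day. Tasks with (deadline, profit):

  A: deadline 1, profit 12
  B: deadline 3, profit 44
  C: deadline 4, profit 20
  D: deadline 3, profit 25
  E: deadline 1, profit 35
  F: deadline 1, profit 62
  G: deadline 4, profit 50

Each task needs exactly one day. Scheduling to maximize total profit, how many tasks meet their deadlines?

Take jobs in profit order; each goes to the latest open slot no later than its deadline.
By profit: F(d1,62), G(d4,50), B(d3,44), E(d1,35), D(d3,25), C(d4,20), A(d1,12)
F→slot 1; G→slot 4; B→slot 3; E skipped; D→slot 2; C skipped; A skipped.
4 of 7 scheduled.

4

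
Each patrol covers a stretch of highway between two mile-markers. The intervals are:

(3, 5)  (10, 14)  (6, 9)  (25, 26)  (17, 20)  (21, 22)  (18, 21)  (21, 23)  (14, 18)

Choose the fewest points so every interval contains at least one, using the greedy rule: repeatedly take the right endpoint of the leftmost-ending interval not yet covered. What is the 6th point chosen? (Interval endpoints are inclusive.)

Sort by right endpoint; whenever an interval is uncovered, place a point at its right end.
Sorted: [3,5] [6,9] [10,14] [14,18] [17,20] [18,21] [21,22] [21,23] [25,26]
{[3,5]} hit by 5; {[6,9]} hit by 9; {[10,14],[14,18]} hit by 14; {[17,20],[18,21]} hit by 20; {[21,22],[21,23]} hit by 22; {[25,26]} hit by 26.
Points: 5, 9, 14, 20, 22, 26 (6 total).

26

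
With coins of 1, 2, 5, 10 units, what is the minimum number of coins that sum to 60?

6

Use the largest denomination that fits, subtract, and repeat.
60 − 6×10→0
Total coins = 6 = 6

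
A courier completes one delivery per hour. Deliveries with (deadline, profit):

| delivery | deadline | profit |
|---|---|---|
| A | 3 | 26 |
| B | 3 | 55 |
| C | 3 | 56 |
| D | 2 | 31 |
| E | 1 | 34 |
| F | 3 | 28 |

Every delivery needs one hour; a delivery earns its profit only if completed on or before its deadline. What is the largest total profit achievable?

145

Sort by profit descending; place each in the latest free slot ≤ its deadline.
By profit: C(d3,56), B(d3,55), E(d1,34), D(d2,31), F(d3,28), A(d3,26)
C→slot 3; B→slot 2; E→slot 1; D skipped; F skipped; A skipped.
Profit = 34 + 55 + 56 = 145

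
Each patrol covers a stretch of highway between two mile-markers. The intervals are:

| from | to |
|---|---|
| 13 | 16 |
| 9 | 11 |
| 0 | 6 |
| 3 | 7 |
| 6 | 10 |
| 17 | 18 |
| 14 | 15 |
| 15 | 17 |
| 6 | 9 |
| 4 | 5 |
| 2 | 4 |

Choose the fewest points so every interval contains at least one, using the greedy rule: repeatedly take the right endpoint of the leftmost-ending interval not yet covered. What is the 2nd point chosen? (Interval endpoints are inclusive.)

By right end: [2,4]  [4,5]  [0,6]  [3,7]  [6,9]  [6,10]  [9,11]  [14,15]  [13,16]  [15,17]  [17,18]
[2,4] uncovered → point at 4; [6,9] uncovered → point at 9; [14,15] uncovered → point at 15; [17,18] uncovered → point at 18.
Points: 4, 9, 15, 18 (4 total).

9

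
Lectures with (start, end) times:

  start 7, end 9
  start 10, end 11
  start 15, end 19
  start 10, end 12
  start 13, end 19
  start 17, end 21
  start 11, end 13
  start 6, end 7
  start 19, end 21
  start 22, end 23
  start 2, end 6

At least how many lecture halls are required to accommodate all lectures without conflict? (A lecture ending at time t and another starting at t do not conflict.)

Events (time:±→running): 2:+→1 6:-→0 6:+→1 7:-→0 7:+→1 9:-→0 10:+→1 10:+→2 11:-→1 11:+→2 12:-→1 13:-→0 13:+→1 15:+→2 17:+→3 … peak 3.

3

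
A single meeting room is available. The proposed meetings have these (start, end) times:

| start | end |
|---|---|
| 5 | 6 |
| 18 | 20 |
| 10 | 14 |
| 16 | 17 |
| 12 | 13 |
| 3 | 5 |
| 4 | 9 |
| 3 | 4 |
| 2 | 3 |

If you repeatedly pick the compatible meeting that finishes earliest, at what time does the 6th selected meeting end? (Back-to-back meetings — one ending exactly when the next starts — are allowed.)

By end time: (2,3), (3,4), (3,5), (5,6), (4,9), (12,13), (10,14), (16,17), (18,20).
Pick (2,3); next start ≥ 3 → (3,4); next start ≥ 4 → (5,6); next start ≥ 6 → (12,13); next start ≥ 13 → (16,17); next start ≥ 17 → (18,20).
Selected: (2,3) (3,4) (5,6) (12,13) (16,17) (18,20)

20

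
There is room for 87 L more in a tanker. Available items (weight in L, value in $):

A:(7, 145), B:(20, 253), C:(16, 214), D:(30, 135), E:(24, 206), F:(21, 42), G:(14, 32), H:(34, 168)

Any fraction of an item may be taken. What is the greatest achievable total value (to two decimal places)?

916.82

Ratios (sorted): A 20.71, C 13.38, B 12.65, E 8.58, H 4.94, D 4.50, G 2.29, F 2.00
take A (7 @ 145); take C (16 @ 214); take B (20 @ 253); take E (24 @ 206); take 20/34 of H → 98.82. Capacity used 87/87.
Total value = 916.82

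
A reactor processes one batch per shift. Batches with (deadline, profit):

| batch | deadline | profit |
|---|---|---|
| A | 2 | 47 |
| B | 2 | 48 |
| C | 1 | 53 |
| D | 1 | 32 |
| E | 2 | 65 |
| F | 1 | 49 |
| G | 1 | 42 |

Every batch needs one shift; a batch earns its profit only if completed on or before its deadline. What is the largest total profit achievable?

By profit: E(d2,65), C(d1,53), F(d1,49), B(d2,48), A(d2,47), G(d1,42), D(d1,32)
E→slot 2; C→slot 1; F skipped; B skipped; A skipped; G skipped; D skipped.
Profit = 53 + 65 = 118

118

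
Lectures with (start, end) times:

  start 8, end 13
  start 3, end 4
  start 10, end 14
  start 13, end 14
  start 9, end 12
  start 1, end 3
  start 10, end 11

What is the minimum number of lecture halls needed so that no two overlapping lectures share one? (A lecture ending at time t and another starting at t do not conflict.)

Count concurrent intervals with a sweep; the peak is the room count.
Events (time:±→running): 1:+→1 3:-→0 3:+→1 4:-→0 8:+→1 9:+→2 10:+→3 10:+→4 … peak 4.

4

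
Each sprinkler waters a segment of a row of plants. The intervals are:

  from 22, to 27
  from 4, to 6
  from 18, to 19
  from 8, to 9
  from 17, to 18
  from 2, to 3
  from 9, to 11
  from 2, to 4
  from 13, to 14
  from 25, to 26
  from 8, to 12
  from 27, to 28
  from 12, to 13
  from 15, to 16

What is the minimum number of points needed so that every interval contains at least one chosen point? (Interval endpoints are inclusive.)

8

Process intervals by earliest right end; each time one isn't hit yet, stab at its right endpoint.
Sorted: [2,3] [2,4] [4,6] [8,9] [9,11] [8,12] [12,13] [13,14] [15,16] [17,18] [18,19] [25,26] [22,27] [27,28]
{[2,3],[2,4]} hit by 3; {[4,6]} hit by 6; {[8,9],[9,11],[8,12]} hit by 9; {[12,13],[13,14]} hit by 13; {[15,16]} hit by 16; {[17,18],[18,19]} hit by 18; {[25,26],[22,27]} hit by 26; {[27,28]} hit by 28.
Points: 3, 6, 9, 13, 16, 18, 26, 28 (8 total).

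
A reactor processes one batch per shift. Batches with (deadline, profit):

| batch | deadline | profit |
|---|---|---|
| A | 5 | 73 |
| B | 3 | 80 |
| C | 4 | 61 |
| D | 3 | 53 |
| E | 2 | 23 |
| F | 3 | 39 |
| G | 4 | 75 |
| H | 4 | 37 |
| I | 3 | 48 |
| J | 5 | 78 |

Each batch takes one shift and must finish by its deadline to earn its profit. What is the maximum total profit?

367

Profit order: B=80 J=78 G=75 A=73 C=61 D=53 I=48 F=39 H=37 E=23
Assign: B→slot 3, J→slot 5, G→slot 4, A→slot 2, C→slot 1, D skipped, I skipped, F skipped, H skipped, E skipped.
Slots: [1:C] [2:A] [3:B] [4:G] [5:J]
Profit = 61 + 73 + 80 + 75 + 78 = 367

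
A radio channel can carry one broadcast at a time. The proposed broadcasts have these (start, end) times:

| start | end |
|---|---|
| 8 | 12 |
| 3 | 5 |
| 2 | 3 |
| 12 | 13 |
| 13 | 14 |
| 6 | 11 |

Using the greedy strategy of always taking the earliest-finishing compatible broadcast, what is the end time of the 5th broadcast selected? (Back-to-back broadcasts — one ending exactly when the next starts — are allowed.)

14

Sorted by end: (2,3)  (3,5)  (6,11)  (8,12)  (12,13)  (13,14)
take (2,3); take (3,5); take (6,11); take (12,13); take (13,14).
Selected: (2,3) (3,5) (6,11) (12,13) (13,14)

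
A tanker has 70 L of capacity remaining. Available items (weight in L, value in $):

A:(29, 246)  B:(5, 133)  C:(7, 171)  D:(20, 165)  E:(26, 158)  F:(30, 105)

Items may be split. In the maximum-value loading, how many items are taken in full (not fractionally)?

Sort by value per unit weight and fill in that order.
Order: B (133/5=26.60) > C (171/7=24.43) > A (246/29=8.48) > D (165/20=8.25) > E (158/26=6.08) > F (105/30=3.50)
Fill: take B (5 @ 133) → take C (7 @ 171) → take A (29 @ 246) → take D (20 @ 165) → take 9/26 of E → 54.69; 70/70 used.
4 item(s) taken whole; one partial (take 9/26 of E).

4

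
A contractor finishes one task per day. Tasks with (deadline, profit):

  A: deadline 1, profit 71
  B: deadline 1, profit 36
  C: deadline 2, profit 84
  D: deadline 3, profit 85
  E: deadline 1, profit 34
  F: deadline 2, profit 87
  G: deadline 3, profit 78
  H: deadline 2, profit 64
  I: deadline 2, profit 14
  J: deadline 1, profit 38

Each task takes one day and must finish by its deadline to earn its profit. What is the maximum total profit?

Sort by profit descending; place each in the latest free slot ≤ its deadline.
Profit order: F=87 D=85 C=84 G=78 A=71 H=64 J=38 B=36 E=34 I=14
Assign: F→slot 2, D→slot 3, C→slot 1, G skipped, A skipped, H skipped, J skipped, B skipped, E skipped, I skipped.
Slots: [1:C] [2:F] [3:D]
Profit = 84 + 87 + 85 = 256

256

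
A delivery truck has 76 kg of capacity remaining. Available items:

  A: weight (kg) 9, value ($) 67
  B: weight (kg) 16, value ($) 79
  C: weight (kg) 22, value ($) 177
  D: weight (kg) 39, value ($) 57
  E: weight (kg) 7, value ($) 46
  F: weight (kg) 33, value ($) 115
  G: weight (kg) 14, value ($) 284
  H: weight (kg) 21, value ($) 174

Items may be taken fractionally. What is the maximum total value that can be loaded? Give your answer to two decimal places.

Ratios (sorted): G 20.29, H 8.29, C 8.05, A 7.44, E 6.57, B 4.94, F 3.48, D 1.46
take G (14 @ 284); take H (21 @ 174); take C (22 @ 177); take A (9 @ 67); take E (7 @ 46); take 3/16 of B → 14.81. Capacity used 76/76.
Total value = 762.81

762.81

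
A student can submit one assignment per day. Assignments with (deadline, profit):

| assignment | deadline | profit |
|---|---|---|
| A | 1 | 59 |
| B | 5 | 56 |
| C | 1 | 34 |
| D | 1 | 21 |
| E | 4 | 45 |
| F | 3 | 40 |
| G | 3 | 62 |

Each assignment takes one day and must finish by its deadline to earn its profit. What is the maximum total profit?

262

Sort by profit descending; place each in the latest free slot ≤ its deadline.
By profit: G(d3,62), A(d1,59), B(d5,56), E(d4,45), F(d3,40), C(d1,34), D(d1,21)
G→slot 3; A→slot 1; B→slot 5; E→slot 4; F→slot 2; C skipped; D skipped.
Profit = 59 + 40 + 62 + 45 + 56 = 262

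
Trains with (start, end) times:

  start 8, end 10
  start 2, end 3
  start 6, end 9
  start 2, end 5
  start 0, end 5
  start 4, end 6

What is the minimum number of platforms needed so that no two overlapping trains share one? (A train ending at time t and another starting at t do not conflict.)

Count concurrent intervals with a sweep; the peak is the room count.
Events (time:±→running): 0:+→1 2:+→2 2:+→3 … peak 3.

3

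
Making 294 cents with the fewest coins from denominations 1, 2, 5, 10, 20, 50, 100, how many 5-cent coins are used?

Use the largest denomination that fits, subtract, and repeat.
294 = 2×100 + 1×50 + 2×20 + 2×2
Count of 5: 0

0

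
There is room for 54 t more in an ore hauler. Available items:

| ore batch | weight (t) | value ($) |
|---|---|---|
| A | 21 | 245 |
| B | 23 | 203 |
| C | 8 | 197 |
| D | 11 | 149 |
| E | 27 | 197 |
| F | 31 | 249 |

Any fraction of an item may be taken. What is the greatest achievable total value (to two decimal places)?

714.57

Sort by value per unit weight and fill in that order.
Ratios (sorted): C 24.62, D 13.55, A 11.67, B 8.83, F 8.03, E 7.30
take C (8 @ 197); take D (11 @ 149); take A (21 @ 245); take 14/23 of B → 123.57. Capacity used 54/54.
Total value = 714.57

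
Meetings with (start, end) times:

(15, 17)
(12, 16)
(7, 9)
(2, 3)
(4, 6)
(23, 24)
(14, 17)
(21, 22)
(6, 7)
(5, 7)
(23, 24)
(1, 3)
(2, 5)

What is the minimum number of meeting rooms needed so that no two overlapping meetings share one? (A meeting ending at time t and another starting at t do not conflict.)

3

starts: [1, 2, 2, 4, 5, 6, 7, 12, 14, 15, 21, 23, 23]
ends:   [3, 3, 5, 6, 7, 7, 9, 16, 17, 17, 22, 24, 24]
s1→1 s2→2 s2→3  — peak 3.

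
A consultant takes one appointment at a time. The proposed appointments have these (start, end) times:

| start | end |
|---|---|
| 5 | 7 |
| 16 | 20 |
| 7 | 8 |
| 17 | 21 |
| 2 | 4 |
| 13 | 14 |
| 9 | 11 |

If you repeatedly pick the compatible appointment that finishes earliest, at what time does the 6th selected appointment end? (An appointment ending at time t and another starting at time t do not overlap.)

Order by finish time; keep every interval that doesn't clash with the previous kept one.
Sorted by end: (2,4)  (5,7)  (7,8)  (9,11)  (13,14)  (16,20)  (17,21)
take (2,4); take (5,7); take (7,8); take (9,11); take (13,14); take (16,20).
Selected: (2,4) (5,7) (7,8) (9,11) (13,14) (16,20)

20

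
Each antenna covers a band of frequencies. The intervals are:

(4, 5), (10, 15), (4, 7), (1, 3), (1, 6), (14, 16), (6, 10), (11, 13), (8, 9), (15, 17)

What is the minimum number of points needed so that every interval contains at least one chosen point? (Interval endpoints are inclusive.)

5

Sorted: [1,3] [4,5] [1,6] [4,7] [8,9] [6,10] [11,13] [10,15] [14,16] [15,17]
{[1,3]} hit by 3; {[4,5],[1,6],[4,7]} hit by 5; {[8,9],[6,10]} hit by 9; {[11,13],[10,15]} hit by 13; {[14,16],[15,17]} hit by 16.
Points: 3, 5, 9, 13, 16 (5 total).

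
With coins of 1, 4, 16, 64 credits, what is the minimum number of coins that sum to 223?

10

223 = 3×64 + 1×16 + 3×4 + 3×1
Total coins = 3 + 1 + 3 + 3 = 10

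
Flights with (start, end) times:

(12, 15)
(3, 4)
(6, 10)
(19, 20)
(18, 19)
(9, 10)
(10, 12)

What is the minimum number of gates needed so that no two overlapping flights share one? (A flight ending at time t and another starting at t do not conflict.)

The answer is the maximum number of intervals overlapping at any instant.
Events (time:±→running): 3:+→1 4:-→0 6:+→1 9:+→2 … peak 2.

2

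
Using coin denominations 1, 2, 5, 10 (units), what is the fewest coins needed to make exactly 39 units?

39 − 3×10→9 − 1×5→4 − 2×2→0
Total coins = 3 + 1 + 2 = 6

6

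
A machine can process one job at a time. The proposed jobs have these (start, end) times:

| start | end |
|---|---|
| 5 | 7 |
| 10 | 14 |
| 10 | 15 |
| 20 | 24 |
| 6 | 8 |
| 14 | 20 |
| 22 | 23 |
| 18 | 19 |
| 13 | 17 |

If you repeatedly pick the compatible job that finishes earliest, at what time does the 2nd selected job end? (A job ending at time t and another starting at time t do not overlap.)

Sorted by end: (5,7)  (6,8)  (10,14)  (10,15)  (13,17)  (18,19)  (14,20)  (22,23)  (20,24)
take (5,7); take (10,14); skip (10,15); take (18,19); take (22,23).
Selected: (5,7) (10,14) (18,19) (22,23)

14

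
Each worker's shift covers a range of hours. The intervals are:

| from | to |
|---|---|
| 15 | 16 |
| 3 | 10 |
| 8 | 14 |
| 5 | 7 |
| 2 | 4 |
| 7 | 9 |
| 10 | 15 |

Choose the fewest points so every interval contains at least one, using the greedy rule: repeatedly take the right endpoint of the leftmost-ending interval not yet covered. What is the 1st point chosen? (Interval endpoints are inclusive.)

4

Sort by right endpoint; whenever an interval is uncovered, place a point at its right end.
By right end: [2,4]  [5,7]  [7,9]  [3,10]  [8,14]  [10,15]  [15,16]
[2,4] uncovered → point at 4; [5,7] uncovered → point at 7; [8,14] uncovered → point at 14; [15,16] uncovered → point at 16.
Points: 4, 7, 14, 16 (4 total).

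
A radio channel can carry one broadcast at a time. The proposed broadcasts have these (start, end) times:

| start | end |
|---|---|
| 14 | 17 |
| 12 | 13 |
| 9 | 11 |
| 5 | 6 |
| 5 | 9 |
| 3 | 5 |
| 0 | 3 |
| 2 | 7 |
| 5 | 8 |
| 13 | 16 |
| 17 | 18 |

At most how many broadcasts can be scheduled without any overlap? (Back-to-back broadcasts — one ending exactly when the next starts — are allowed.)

Order by finish time; keep every interval that doesn't clash with the previous kept one.
Sorted by end: (0,3)  (3,5)  (5,6)  (2,7)  (5,8)  (5,9)  (9,11)  (12,13)  (13,16)  (14,17)  (17,18)
take (0,3); take (3,5); take (5,6); take (9,11); take (12,13); take (13,16); take (17,18).
Selected 7 broadcasts.

7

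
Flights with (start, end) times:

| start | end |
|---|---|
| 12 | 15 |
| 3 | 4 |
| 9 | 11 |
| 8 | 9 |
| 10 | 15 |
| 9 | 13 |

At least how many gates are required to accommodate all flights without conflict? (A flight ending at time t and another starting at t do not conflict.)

Events (time:±→running): 3:+→1 4:-→0 8:+→1 9:-→0 9:+→1 9:+→2 10:+→3 … peak 3.

3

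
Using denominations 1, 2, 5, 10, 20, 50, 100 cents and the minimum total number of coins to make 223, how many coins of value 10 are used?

Greedy: take as many of the largest coin as possible, then repeat with the remainder.
223 = 2×100 + 1×20 + 1×2 + 1×1
Count of 10: 0

0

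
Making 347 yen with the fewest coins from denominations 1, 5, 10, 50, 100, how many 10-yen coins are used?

4

Use the largest denomination that fits, subtract, and repeat.
347 = 3×100 + 4×10 + 1×5 + 2×1
Count of 10: 4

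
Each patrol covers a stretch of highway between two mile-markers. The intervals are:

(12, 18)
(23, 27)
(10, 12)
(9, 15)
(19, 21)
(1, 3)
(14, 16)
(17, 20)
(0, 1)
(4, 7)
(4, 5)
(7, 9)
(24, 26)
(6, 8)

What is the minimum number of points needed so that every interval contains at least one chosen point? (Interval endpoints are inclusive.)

7

Process intervals by earliest right end; each time one isn't hit yet, stab at its right endpoint.
Sorted: [0,1] [1,3] [4,5] [4,7] [6,8] [7,9] [10,12] [9,15] [14,16] [12,18] [17,20] [19,21] [24,26] [23,27]
{[0,1],[1,3]} hit by 1; {[4,5],[4,7]} hit by 5; {[6,8],[7,9]} hit by 8; {[10,12],[9,15]} hit by 12; {[14,16],[12,18]} hit by 16; {[17,20],[19,21]} hit by 20; {[24,26],[23,27]} hit by 26.
Points: 1, 5, 8, 12, 16, 20, 26 (7 total).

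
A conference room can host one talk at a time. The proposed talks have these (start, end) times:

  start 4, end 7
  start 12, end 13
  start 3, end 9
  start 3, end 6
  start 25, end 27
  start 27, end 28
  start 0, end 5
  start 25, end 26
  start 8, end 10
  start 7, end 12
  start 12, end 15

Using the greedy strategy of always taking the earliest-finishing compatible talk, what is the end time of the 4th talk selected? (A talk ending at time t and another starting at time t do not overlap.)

26

Order by finish time; keep every interval that doesn't clash with the previous kept one.
By end time: (0,5), (3,6), (4,7), (3,9), (8,10), (7,12), (12,13), (12,15), (25,26), (25,27), (27,28).
Pick (0,5); next start ≥ 5 → (8,10); next start ≥ 10 → (12,13); next start ≥ 13 → (25,26); next start ≥ 26 → (27,28).
Selected: (0,5) (8,10) (12,13) (25,26) (27,28)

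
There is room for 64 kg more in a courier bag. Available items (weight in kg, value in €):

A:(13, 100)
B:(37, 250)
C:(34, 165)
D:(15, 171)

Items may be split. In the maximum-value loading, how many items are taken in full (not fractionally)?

Sort by value per unit weight and fill in that order.
Order: D (171/15=11.40) > A (100/13=7.69) > B (250/37=6.76) > C (165/34=4.85)
Fill: take D (15 @ 171) → take A (13 @ 100) → take 36/37 of B → 243.24; 64/64 used.
2 item(s) taken whole; one partial (take 36/37 of B).

2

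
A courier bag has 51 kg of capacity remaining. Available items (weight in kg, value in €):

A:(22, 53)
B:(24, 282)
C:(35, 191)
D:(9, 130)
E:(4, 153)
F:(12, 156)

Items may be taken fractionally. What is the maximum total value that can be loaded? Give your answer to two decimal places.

Sort by value per unit weight and fill in that order.
Order: E (153/4=38.25) > D (130/9=14.44) > F (156/12=13.00) > B (282/24=11.75) > C (191/35=5.46) > A (53/22=2.41)
Fill: take E (4 @ 153) → take D (9 @ 130) → take F (12 @ 156) → take B (24 @ 282) → take 2/35 of C → 10.91; 51/51 used.
Total value = 731.91

731.91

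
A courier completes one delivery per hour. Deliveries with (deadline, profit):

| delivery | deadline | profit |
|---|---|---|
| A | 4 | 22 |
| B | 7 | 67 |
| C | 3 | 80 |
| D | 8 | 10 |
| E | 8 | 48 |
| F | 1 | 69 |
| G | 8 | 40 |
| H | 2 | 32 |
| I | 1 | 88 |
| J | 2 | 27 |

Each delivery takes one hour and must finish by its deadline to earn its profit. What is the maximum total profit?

Take jobs in profit order; each goes to the latest open slot no later than its deadline.
By profit: I(d1,88), C(d3,80), F(d1,69), B(d7,67), E(d8,48), G(d8,40), H(d2,32), J(d2,27), A(d4,22), D(d8,10)
I→slot 1; C→slot 3; F skipped; B→slot 7; E→slot 8; G→slot 6; H→slot 2; J skipped; A→slot 4; D→slot 5.
Profit = 88 + 32 + 80 + 22 + 10 + 40 + 67 + 48 = 387

387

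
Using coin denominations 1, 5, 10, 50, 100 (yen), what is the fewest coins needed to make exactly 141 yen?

141 = 1×100 + 4×10 + 1×1
Total coins = 1 + 4 + 1 = 6

6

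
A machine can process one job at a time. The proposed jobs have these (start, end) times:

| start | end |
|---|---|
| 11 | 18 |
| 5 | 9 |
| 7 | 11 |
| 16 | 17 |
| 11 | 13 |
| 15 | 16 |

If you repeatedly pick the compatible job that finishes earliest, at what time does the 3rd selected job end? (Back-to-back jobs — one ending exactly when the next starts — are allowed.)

Order by finish time; keep every interval that doesn't clash with the previous kept one.
By end time: (5,9), (7,11), (11,13), (15,16), (16,17), (11,18).
Pick (5,9); next start ≥ 9 → (11,13); next start ≥ 13 → (15,16); next start ≥ 16 → (16,17).
Selected: (5,9) (11,13) (15,16) (16,17)

16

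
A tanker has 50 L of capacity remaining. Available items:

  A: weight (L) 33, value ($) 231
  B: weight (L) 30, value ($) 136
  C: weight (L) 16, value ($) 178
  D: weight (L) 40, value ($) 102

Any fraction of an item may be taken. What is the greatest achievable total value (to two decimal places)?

413.53

Greedy by value/weight ratio, highest first.
Ratios (sorted): C 11.12, A 7.00, B 4.53, D 2.55
take C (16 @ 178); take A (33 @ 231); take 1/30 of B → 4.53. Capacity used 50/50.
Total value = 413.53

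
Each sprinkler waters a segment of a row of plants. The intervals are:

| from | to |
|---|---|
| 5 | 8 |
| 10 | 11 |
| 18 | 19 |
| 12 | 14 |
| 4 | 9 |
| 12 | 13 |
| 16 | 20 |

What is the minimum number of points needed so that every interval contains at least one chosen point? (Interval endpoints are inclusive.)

By right end: [5,8]  [4,9]  [10,11]  [12,13]  [12,14]  [18,19]  [16,20]
[5,8] uncovered → point at 8; [10,11] uncovered → point at 11; [12,13] uncovered → point at 13; [18,19] uncovered → point at 19.
Points: 8, 11, 13, 19 (4 total).

4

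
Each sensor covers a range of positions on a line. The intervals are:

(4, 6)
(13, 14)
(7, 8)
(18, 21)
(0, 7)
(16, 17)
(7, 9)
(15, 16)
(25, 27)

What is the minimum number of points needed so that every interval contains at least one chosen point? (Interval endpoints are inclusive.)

6

Process intervals by earliest right end; each time one isn't hit yet, stab at its right endpoint.
By right end: [4,6]  [0,7]  [7,8]  [7,9]  [13,14]  [15,16]  [16,17]  [18,21]  [25,27]
[4,6] uncovered → point at 6; [7,8] uncovered → point at 8; [13,14] uncovered → point at 14; [15,16] uncovered → point at 16; [18,21] uncovered → point at 21; [25,27] uncovered → point at 27.
Points: 6, 8, 14, 16, 21, 27 (6 total).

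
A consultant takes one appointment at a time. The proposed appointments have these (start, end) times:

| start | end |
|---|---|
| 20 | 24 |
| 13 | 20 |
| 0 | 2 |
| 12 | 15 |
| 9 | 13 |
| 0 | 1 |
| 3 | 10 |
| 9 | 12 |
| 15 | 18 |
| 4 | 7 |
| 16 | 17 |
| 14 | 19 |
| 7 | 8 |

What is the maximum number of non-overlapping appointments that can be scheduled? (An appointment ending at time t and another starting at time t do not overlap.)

7

Greedy by earliest finish: after sorting by end time, pick each interval compatible with the last pick.
By end time: (0,1), (0,2), (4,7), (7,8), (3,10), (9,12), (9,13), (12,15), (16,17), (15,18), (14,19), (13,20), (20,24).
Pick (0,1); next start ≥ 1 → (4,7); next start ≥ 7 → (7,8); next start ≥ 8 → (9,12); next start ≥ 12 → (12,15); next start ≥ 15 → (16,17); next start ≥ 17 → (20,24).
Selected 7 appointments.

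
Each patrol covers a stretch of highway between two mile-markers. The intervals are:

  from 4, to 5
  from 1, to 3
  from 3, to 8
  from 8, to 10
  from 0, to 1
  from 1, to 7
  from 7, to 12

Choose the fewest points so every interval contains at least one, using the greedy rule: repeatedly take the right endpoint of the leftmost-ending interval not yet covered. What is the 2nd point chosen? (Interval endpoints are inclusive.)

5

Sorted: [0,1] [1,3] [4,5] [1,7] [3,8] [8,10] [7,12]
{[0,1],[1,3]} hit by 1; {[4,5],[1,7],[3,8]} hit by 5; {[8,10],[7,12]} hit by 10.
Points: 1, 5, 10 (3 total).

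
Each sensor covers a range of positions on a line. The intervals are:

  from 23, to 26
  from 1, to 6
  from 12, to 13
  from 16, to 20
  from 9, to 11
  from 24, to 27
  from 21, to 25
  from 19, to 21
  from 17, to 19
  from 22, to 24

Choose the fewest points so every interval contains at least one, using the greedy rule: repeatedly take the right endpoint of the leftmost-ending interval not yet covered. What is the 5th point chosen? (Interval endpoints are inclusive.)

24

Process intervals by earliest right end; each time one isn't hit yet, stab at its right endpoint.
Sorted: [1,6] [9,11] [12,13] [17,19] [16,20] [19,21] [22,24] [21,25] [23,26] [24,27]
{[1,6]} hit by 6; {[9,11]} hit by 11; {[12,13]} hit by 13; {[17,19],[16,20],[19,21]} hit by 19; {[22,24],[21,25],[23,26],[24,27]} hit by 24.
Points: 6, 11, 13, 19, 24 (5 total).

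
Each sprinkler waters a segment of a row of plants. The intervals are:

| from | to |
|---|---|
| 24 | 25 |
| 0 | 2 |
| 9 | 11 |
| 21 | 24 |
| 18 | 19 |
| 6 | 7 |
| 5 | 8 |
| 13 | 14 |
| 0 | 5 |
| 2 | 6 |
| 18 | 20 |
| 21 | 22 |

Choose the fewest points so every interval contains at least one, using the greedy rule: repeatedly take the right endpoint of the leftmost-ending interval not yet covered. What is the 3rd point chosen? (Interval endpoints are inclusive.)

11

By right end: [0,2]  [0,5]  [2,6]  [6,7]  [5,8]  [9,11]  [13,14]  [18,19]  [18,20]  [21,22]  [21,24]  [24,25]
[0,2] uncovered → point at 2; [6,7] uncovered → point at 7; [9,11] uncovered → point at 11; [13,14] uncovered → point at 14; [18,19] uncovered → point at 19; [21,22] uncovered → point at 22; [24,25] uncovered → point at 25.
Points: 2, 7, 11, 14, 19, 22, 25 (7 total).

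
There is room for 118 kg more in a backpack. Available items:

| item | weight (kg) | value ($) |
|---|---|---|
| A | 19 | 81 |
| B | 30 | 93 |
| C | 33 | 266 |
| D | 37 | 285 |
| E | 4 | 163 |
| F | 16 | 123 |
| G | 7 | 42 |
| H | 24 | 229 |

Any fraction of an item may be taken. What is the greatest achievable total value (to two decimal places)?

Ratios (sorted): E 40.75, H 9.54, C 8.06, D 7.70, F 7.69, G 6.00, A 4.26, B 3.10
take E (4 @ 163); take H (24 @ 229); take C (33 @ 266); take D (37 @ 285); take F (16 @ 123); take 4/7 of G → 24.00. Capacity used 118/118.
Total value = 1090.00

1090.00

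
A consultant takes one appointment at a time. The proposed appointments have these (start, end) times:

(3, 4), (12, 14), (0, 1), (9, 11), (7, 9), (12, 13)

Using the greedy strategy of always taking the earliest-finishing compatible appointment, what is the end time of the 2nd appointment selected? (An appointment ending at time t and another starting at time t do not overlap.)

4

Order by finish time; keep every interval that doesn't clash with the previous kept one.
Sorted by end: (0,1)  (3,4)  (7,9)  (9,11)  (12,13)  (12,14)
take (0,1); take (3,4); take (7,9); take (9,11); take (12,13).
Selected: (0,1) (3,4) (7,9) (9,11) (12,13)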